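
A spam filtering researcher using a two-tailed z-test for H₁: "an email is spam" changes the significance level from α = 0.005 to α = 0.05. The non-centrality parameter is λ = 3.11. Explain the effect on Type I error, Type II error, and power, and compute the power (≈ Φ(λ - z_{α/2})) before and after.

Increasing α from 0.005 to 0.05:
• Type I error rate increases (α is the Type I rate by definition).
• Critical value moves from z_{α/2} = 2.807 to 1.96, so power = Φ(λ - z_{α/2}) goes from Φ(3.11 - 2.807) = 0.619 to Φ(3.11 - 1.96) = 0.875.
• Type II error rate β = 1 - power therefore decreases (0.381 → 0.125).
Appropriate when false negatives are costly — here, a spam email lands in the inbox.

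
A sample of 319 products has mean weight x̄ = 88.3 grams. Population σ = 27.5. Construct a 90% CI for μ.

CI = x̄ ± z*(σ/√n) = 88.3 ± 1.645(27.5/√319) = 88.3 ± 2.53 = (85.77, 90.83)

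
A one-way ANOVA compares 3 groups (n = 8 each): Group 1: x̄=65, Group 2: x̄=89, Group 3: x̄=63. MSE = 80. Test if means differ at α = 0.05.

Grand mean = 72.33. SS_between = 3349.33, MS_between = 1674.67. F = 20.933, F_crit ≈ 3.467. Reject H₀.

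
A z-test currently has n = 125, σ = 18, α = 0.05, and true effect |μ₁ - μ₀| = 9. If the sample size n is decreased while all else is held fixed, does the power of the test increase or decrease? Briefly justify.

Power decreases: a smaller n inflates the standard error σ/√n, pulling the sampling distribution under H₁ back toward the critical value.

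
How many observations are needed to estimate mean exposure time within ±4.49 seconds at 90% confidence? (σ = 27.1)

n = (z*σ/E)² = (1.645×27.1/4.49)² = 98.6 → n = 99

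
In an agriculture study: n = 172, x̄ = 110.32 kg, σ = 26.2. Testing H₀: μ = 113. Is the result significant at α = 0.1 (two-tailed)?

z = (110.32 - 113)/(26.2/√172) = -1.342. Since |z| ≤ 1.645, not significant at α = 0.1.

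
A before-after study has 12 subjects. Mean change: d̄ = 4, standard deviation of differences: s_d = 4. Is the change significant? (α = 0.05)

t = d̄/(s_d/√n) = 4/(4/√12) = 3.464. df = 11, critical t = ±2.201. Reject H₀.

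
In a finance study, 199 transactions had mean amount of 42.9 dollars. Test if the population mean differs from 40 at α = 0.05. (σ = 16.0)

z = (x̄ - μ₀)/(σ/√n) = (42.9 - 40)/(16.0/√199) = 2.557. Critical value: ±1.96. Since |2.557| > 1.96, Reject H₀.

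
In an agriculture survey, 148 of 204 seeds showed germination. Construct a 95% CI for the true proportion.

p̂ = 0.725. CI = p̂ ± z*√(p̂(1-p̂)/n) = (0.664, 0.787)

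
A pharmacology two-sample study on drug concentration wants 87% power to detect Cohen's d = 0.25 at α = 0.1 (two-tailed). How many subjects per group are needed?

z_{α/2} = 1.645, z_β = Φ⁻¹(0.87) = 1.126. For small effect (d = 0.25): n per group = 2(z_{α/2} + z_β)²/d² = 2(1.645 + 1.126)²/0.25² = 245.7 → 246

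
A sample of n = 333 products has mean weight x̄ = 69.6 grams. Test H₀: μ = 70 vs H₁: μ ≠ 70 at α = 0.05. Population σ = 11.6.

z = (x̄ - μ₀)/(σ/√n) = (69.6 - 70)/(11.6/√333) = -0.629. Critical value: ±1.96. Since |-0.629| ≤ 1.96, Fail to reject H₀.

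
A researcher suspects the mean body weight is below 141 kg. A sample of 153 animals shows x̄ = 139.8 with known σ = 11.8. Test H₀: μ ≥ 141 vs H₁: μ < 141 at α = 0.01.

z = -1.258. Critical value: -2.33. Fail to reject H₀.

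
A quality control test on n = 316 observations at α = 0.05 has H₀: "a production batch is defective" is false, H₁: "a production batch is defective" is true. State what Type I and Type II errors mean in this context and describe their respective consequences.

Type I (false positive): concluding that a production batch is defective when it is not — scrapping a good batch — wasted material and cost for no reason. Type II (false negative): failing to conclude that a production batch is defective when it is — shipping a defective batch — faulty products reach customers. Which is costlier depends on domain priorities and is a judgement call rather than a statistical fact.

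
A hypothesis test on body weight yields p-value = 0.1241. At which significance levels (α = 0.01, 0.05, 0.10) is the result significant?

p = 0.1241. Not significant at any of the given levels.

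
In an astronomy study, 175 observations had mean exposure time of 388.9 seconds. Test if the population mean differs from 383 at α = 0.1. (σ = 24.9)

z = (x̄ - μ₀)/(σ/√n) = (388.9 - 383)/(24.9/√175) = 3.135. Critical value: ±1.645. Since |3.135| > 1.645, Reject H₀.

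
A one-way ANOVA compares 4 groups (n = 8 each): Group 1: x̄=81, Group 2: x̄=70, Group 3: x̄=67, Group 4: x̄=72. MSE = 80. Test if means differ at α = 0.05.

Grand mean = 72.5. SS_between = 872.0, MS_between = 290.67. F = 3.633, F_crit ≈ 2.947. Reject H₀.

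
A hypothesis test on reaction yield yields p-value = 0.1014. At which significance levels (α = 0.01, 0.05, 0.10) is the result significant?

p = 0.1014. Not significant at any of the given levels.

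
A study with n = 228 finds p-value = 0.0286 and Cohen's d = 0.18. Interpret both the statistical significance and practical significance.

Statistically significant (p = 0.0286 < 0.05). Cohen's d = 0.18 indicates a very small effect size. Both statistical and practical significance should be considered.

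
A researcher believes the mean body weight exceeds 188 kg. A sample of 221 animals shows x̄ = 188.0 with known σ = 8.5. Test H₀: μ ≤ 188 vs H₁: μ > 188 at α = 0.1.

z = 0.0. Critical value: 1.28. Fail to reject H₀.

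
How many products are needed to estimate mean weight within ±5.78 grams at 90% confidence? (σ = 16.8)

n = (z*σ/E)² = (1.645×16.8/5.78)² = 22.9 → n = 23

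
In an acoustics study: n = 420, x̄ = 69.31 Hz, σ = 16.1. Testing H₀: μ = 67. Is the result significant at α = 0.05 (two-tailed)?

z = (69.31 - 67)/(16.1/√420) = 2.94. Since |z| > 1.96, significant at α = 0.05.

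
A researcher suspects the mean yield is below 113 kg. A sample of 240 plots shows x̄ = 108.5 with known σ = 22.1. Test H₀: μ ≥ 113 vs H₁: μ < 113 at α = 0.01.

z = -3.154. Critical value: -2.33. Reject H₀.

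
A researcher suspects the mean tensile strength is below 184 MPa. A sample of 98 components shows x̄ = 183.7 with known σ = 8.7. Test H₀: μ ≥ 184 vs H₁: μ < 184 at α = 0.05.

z = -0.341. Critical value: -1.645. Fail to reject H₀.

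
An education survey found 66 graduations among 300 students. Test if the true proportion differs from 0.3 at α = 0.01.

p̂ = 0.22, p₀ = 0.3. z = (p̂ - p₀)/√(p₀(1-p₀)/n) = -3.024. Critical: ±2.576. Reject H₀.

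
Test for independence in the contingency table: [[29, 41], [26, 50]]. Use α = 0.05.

χ² = 0.809. df = 1, critical = 3.841. Fail to reject H₀. No evidence of dependence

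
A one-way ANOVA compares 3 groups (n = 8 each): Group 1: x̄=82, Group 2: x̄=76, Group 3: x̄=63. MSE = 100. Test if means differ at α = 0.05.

Grand mean = 73.67. SS_between = 1509.33, MS_between = 754.67. F = 7.547, F_crit ≈ 3.467. Reject H₀.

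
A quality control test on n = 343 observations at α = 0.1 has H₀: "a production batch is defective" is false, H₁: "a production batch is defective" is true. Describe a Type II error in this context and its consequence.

Type II error: failing to reject H₀ when it is false — concluding that a production batch is defective is not supported when in fact it is. Consequence: shipping a defective batch — faulty products reach customers.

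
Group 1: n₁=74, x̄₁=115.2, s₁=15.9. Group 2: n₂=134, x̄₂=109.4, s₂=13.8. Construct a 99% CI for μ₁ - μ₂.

Difference = 5.8. SE = √(15.9²/74 + 13.8²/134) = 2.199. CI = (0.13, 11.47)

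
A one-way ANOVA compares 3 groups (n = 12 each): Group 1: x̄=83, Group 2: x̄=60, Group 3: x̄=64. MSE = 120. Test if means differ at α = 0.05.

Grand mean = 69.0. SS_between = 3624.0, MS_between = 1812.0. F = 15.1, F_crit ≈ 3.285. Reject H₀.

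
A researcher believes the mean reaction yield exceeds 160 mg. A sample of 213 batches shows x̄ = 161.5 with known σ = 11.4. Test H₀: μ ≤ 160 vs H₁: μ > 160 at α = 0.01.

z = 1.92. Critical value: 2.33. Fail to reject H₀.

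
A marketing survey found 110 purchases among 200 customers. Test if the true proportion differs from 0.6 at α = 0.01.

p̂ = 0.55, p₀ = 0.6. z = (p̂ - p₀)/√(p₀(1-p₀)/n) = -1.443. Critical: ±2.576. Fail to reject H₀.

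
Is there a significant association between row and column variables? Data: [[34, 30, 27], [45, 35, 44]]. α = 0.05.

χ² = 0.944. df = 2, critical = 5.991. Fail to reject H₀. No evidence of dependence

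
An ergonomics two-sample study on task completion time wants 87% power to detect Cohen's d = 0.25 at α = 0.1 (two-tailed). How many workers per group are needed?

z_{α/2} = 1.645, z_β = Φ⁻¹(0.87) = 1.126. For small effect (d = 0.25): n per group = 2(z_{α/2} + z_β)²/d² = 2(1.645 + 1.126)²/0.25² = 245.7 → 246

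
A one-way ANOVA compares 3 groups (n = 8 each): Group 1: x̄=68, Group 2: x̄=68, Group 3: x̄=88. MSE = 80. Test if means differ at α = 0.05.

Grand mean = 74.67. SS_between = 2133.33, MS_between = 1066.67. F = 13.333, F_crit ≈ 3.467. Reject H₀.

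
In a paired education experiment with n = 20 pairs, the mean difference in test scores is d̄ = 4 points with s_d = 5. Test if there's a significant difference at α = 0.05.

t = d̄/(s_d/√n) = 4/(5/√20) = 3.578. df = 19, critical t = ±2.093. Reject H₀.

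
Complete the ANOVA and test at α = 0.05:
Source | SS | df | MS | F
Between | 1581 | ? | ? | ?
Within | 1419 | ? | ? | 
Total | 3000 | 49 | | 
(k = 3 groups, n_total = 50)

df_between = 2, df_within = 47. MS_between = 790.5, MS_within = 30.19. F = 26.183, F_crit ≈ 3.195. Reject H₀.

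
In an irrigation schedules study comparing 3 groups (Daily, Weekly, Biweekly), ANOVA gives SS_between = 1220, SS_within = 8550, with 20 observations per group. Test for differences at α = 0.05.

df_between = 2, df_within = 57. F = MS_between/MS_within = 610.0/150.0 = 4.067. F_crit ≈ 3.159. Reject H₀. At least one mean differs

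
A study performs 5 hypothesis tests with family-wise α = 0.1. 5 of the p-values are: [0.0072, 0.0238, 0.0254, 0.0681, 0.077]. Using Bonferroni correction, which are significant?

Bonferroni α = 0.1/5 = 0.02. Significant p-values: [0.0072]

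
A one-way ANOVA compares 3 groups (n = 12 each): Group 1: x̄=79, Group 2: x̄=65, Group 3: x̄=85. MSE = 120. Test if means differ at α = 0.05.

Grand mean = 76.33. SS_between = 2528.0, MS_between = 1264.0. F = 10.533, F_crit ≈ 3.285. Reject H₀.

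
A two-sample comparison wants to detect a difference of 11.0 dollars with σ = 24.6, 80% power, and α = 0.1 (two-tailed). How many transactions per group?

n per group = 2(z_α/2 + z_β)²σ²/d² = 2×(1.645 + 0.84)²×24.6²/11.0² = 61.8 → n = 62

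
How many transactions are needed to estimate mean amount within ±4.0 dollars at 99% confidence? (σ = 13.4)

n = (z*σ/E)² = (2.576×13.4/4.0)² = 74.5 → n = 75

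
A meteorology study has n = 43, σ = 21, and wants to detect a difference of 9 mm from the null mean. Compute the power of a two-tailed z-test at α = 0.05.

SE = σ/√n = 21/√43 = 3.202. Non-centrality λ = d/SE = 9/3.202 = 2.81. Power ≈ Φ(λ - z_{α/2}) = Φ(2.81 - 1.96) = Φ(0.85) = 0.802.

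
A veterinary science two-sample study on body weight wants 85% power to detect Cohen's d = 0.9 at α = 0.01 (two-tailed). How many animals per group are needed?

z_{α/2} = 2.576, z_β = Φ⁻¹(0.85) = 1.036. For large effect (d = 0.9): n per group = 2(z_{α/2} + z_β)²/d² = 2(2.576 + 1.036)²/0.9² = 32.2 → 33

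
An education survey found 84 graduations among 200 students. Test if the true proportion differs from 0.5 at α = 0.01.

p̂ = 0.42, p₀ = 0.5. z = (p̂ - p₀)/√(p₀(1-p₀)/n) = -2.263. Critical: ±2.576. Fail to reject H₀.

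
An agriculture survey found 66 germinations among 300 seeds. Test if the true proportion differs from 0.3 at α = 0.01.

p̂ = 0.22, p₀ = 0.3. z = (p̂ - p₀)/√(p₀(1-p₀)/n) = -3.024. Critical: ±2.576. Reject H₀.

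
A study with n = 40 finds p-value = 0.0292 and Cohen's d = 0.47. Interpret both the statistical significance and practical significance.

Statistically significant (p = 0.0292 < 0.05). Cohen's d = 0.47 indicates a small effect size. Both statistical and practical significance should be considered.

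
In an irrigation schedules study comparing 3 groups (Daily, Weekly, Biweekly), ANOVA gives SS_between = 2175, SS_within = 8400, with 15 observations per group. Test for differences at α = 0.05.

df_between = 2, df_within = 42. F = MS_between/MS_within = 1087.5/200.0 = 5.438. F_crit ≈ 3.22. Reject H₀. At least one mean differs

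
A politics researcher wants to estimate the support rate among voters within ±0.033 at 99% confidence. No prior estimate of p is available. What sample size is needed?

Conservative approach: use p = 0.5 (maximizes p(1-p) = 0.25). n = z²(0.25)/E² = 2.576²×0.25/0.033² = 1523.4 → n = 1524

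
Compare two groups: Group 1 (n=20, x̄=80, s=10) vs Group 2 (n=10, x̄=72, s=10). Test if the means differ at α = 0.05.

Pooled sp = 10.0. t = 2.066, df = 28. Critical t = ±2.048. Reject H₀.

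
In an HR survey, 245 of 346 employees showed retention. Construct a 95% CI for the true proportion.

p̂ = 0.708. CI = p̂ ± z*√(p̂(1-p̂)/n) = (0.66, 0.756)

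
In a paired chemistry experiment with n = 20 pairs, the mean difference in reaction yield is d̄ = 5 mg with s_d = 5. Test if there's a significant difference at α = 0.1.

t = d̄/(s_d/√n) = 5/(5/√20) = 4.472. df = 19, critical t = ±1.729. Reject H₀.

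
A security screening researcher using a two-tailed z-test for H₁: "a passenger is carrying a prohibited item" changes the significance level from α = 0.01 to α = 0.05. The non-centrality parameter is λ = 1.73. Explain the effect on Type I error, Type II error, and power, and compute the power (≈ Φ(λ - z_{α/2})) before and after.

Increasing α from 0.01 to 0.05:
• Type I error rate increases (α is the Type I rate by definition).
• Critical value moves from z_{α/2} = 2.576 to 1.96, so power = Φ(λ - z_{α/2}) goes from Φ(1.73 - 2.576) = 0.199 to Φ(1.73 - 1.96) = 0.409.
• Type II error rate β = 1 - power therefore decreases (0.801 → 0.591).
Appropriate when false negatives are costly — here, letting a prohibited item through — security breach.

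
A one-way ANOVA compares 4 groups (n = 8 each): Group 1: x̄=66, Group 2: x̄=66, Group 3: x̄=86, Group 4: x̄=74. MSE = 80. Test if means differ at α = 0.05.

Grand mean = 73.0. SS_between = 2144.0, MS_between = 714.67. F = 8.933, F_crit ≈ 2.947. Reject H₀.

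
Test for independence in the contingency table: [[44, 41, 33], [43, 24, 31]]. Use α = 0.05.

χ² = 2.691. df = 2, critical = 5.991. Fail to reject H₀. No evidence of dependence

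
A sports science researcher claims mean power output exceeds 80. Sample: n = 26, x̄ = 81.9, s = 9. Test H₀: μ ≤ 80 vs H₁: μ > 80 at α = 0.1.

t = (81.9 - 80)/(9/√26) = 1.076, df = 25. Critical t = 1.316. Fail to reject H₀.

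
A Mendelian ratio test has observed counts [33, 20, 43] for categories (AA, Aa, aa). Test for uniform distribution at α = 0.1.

Expected = 32 each. χ² = Σ(O-E)²/E = 8.312. df = 2, critical value = 4.605. Reject H₀.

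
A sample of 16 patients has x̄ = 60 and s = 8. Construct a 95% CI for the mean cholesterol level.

CI = x̄ ± t*(s/√n) = 60 ± 2.131(8/√16) = (55.74, 64.26)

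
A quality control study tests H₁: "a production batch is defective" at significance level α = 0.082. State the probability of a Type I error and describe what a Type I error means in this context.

P(Type I error) = α = 0.082. A Type I error is rejecting H₀ when H₀ is actually true (false positive) — here, concluding that a production batch is defective when in fact this is not the case. Consequence: scrapping a good batch — wasted material and cost for no reason.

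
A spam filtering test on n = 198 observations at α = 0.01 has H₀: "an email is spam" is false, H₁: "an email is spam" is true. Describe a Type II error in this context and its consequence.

Type II error: failing to reject H₀ when it is false — concluding that an email is spam is not supported when in fact it is. Consequence: a spam email lands in the inbox.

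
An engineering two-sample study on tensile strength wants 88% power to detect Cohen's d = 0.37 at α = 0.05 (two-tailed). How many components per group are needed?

z_{α/2} = 1.96, z_β = Φ⁻¹(0.88) = 1.175. For small effect (d = 0.37): n per group = 2(z_{α/2} + z_β)²/d² = 2(1.96 + 1.175)²/0.37² = 143.6 → 144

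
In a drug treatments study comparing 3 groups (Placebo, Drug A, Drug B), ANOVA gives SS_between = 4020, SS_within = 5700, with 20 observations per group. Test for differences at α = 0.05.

df_between = 2, df_within = 57. F = MS_between/MS_within = 2010.0/100.0 = 20.1. F_crit ≈ 3.159. Reject H₀. At least one mean differs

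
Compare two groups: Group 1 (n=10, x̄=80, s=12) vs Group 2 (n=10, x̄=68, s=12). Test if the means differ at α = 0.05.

Pooled sp = 12.0. t = 2.236, df = 18. Critical t = ±2.101. Reject H₀.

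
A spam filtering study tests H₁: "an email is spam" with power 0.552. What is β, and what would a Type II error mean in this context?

β = 1 - power = 1 - 0.552 = 0.448. A Type II error is failing to reject H₀ when H₀ is false (false negative) — here, failing to conclude that an email is spam when in fact it is true. Consequence: a spam email lands in the inbox.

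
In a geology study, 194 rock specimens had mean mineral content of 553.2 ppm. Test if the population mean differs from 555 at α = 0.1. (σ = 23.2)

z = (x̄ - μ₀)/(σ/√n) = (553.2 - 555)/(23.2/√194) = -1.081. Critical value: ±1.645. Since |-1.081| ≤ 1.645, Fail to reject H₀.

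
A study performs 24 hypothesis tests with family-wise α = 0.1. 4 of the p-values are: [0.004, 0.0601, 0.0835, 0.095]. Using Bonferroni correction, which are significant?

Bonferroni α = 0.1/24 = 0.00417. Significant p-values: [0.004]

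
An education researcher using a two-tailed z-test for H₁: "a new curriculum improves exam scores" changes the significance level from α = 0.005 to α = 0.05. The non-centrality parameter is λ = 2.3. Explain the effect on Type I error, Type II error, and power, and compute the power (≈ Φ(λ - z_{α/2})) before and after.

Increasing α from 0.005 to 0.05:
• Type I error rate increases (α is the Type I rate by definition).
• Critical value moves from z_{α/2} = 2.807 to 1.96, so power = Φ(λ - z_{α/2}) goes from Φ(2.3 - 2.807) = 0.306 to Φ(2.3 - 1.96) = 0.633.
• Type II error rate β = 1 - power therefore decreases (0.694 → 0.367).
Appropriate when false negatives are costly — here, keeping the old curriculum when the new one would have helped students.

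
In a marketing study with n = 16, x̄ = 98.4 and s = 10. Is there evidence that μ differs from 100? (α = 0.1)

t = (x̄ - μ₀)/(s/√n) = (98.4 - 100)/(10/√16) = -0.64. df = 15, critical t = ±1.753. Fail to reject H₀.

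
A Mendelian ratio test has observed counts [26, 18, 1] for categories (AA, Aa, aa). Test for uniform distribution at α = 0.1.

Expected = 15 each. χ² = Σ(O-E)²/E = 21.733. df = 2, critical value = 4.605. Reject H₀.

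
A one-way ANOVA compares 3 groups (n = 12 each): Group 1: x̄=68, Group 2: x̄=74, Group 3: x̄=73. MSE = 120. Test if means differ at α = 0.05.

Grand mean = 71.67. SS_between = 248.0, MS_between = 124.0. F = 1.033, F_crit ≈ 3.285. Fail to reject H₀.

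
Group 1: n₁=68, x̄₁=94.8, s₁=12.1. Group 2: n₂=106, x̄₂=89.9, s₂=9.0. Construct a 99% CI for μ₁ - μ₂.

Difference = 4.9. SE = √(12.1²/68 + 9.0²/106) = 1.708. CI = (0.5, 9.3)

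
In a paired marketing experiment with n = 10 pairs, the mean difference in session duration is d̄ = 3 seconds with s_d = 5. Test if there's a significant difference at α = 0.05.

t = d̄/(s_d/√n) = 3/(5/√10) = 1.897. df = 9, critical t = ±2.262. Fail to reject H₀.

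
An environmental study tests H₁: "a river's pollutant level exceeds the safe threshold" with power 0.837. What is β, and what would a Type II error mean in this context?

β = 1 - power = 1 - 0.837 = 0.163. A Type II error is failing to reject H₀ when H₀ is false (false negative) — here, failing to conclude that a river's pollutant level exceeds the safe threshold when in fact it is true. Consequence: allowing unsafe pollution to continue.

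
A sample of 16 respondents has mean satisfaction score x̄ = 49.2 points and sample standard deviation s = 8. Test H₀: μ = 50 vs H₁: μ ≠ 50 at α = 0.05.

t = (x̄ - μ₀)/(s/√n) = (49.2 - 50)/(8/√16) = -0.4. df = 15, critical t = ±2.131. Fail to reject H₀.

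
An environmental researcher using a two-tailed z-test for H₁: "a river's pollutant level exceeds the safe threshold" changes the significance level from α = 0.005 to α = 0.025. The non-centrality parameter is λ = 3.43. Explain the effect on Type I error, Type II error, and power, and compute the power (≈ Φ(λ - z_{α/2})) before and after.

Increasing α from 0.005 to 0.025:
• Type I error rate increases (α is the Type I rate by definition).
• Critical value moves from z_{α/2} = 2.807 to 2.241, so power = Φ(λ - z_{α/2}) goes from Φ(3.43 - 2.807) = 0.733 to Φ(3.43 - 2.241) = 0.883.
• Type II error rate β = 1 - power therefore decreases (0.267 → 0.117).
Appropriate when false negatives are costly — here, allowing unsafe pollution to continue.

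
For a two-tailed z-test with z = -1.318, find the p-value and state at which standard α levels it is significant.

p = 2·P(Z > |-1.318|) = 2·(1 - Φ(1.318)) ≈ 0.1875. Not significant at any standard level.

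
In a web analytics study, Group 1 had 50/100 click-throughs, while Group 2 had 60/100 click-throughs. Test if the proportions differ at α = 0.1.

p̂₁ = 0.5, p̂₂ = 0.6, pooled p̂ = 0.55. z = -1.421. Critical: ±1.645. Fail to reject H₀.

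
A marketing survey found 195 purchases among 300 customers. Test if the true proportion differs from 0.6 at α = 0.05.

p̂ = 0.65, p₀ = 0.6. z = (p̂ - p₀)/√(p₀(1-p₀)/n) = 1.768. Critical: ±1.96. Fail to reject H₀.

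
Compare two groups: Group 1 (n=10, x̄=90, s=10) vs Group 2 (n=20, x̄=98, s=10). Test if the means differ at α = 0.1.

Pooled sp = 10.0. t = -2.066, df = 28. Critical t = ±1.701. Reject H₀.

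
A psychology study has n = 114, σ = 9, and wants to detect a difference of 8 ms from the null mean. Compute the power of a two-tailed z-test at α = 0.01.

SE = σ/√n = 9/√114 = 0.843. Non-centrality λ = d/SE = 8/0.843 = 9.491. Power ≈ Φ(λ - z_{α/2}) = Φ(9.491 - 2.576) = Φ(6.915) = 1.0.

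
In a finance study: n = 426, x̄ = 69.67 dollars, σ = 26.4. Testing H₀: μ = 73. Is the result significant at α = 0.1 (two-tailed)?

z = (69.67 - 73)/(26.4/√426) = -2.603. Since |z| > 1.645, significant at α = 0.1.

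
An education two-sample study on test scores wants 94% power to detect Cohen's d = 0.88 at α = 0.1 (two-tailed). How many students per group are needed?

z_{α/2} = 1.645, z_β = Φ⁻¹(0.94) = 1.555. For large effect (d = 0.88): n per group = 2(z_{α/2} + z_β)²/d² = 2(1.645 + 1.555)²/0.88² = 26.4 → 27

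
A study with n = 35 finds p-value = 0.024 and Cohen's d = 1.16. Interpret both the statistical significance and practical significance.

Statistically significant (p = 0.024 < 0.05). Cohen's d = 1.16 indicates a large effect size. Both statistical and practical significance should be considered.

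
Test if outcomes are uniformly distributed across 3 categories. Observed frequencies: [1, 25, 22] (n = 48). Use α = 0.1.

Expected = 16 each. χ² = Σ(O-E)²/E = 21.375. df = 2, critical value = 4.605. Reject H₀.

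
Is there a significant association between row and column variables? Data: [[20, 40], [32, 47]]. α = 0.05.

χ² = 0.749. df = 1, critical = 3.841. Fail to reject H₀. No evidence of dependence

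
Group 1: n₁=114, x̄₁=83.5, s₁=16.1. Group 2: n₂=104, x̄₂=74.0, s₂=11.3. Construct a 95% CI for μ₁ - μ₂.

Difference = 9.5. SE = √(16.1²/114 + 11.3²/104) = 1.871. CI = (5.83, 13.17)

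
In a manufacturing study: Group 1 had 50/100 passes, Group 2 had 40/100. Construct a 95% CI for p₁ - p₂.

p̂₁ = 0.5, p̂₂ = 0.4. Difference = 0.1. CI = (-0.037, 0.237)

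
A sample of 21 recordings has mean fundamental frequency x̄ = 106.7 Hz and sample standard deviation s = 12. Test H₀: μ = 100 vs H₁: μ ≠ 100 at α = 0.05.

t = (x̄ - μ₀)/(s/√n) = (106.7 - 100)/(12/√21) = 2.559. df = 20, critical t = ±2.086. Reject H₀.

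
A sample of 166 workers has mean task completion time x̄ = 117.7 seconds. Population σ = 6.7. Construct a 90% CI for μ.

CI = x̄ ± z*(σ/√n) = 117.7 ± 1.645(6.7/√166) = 117.7 ± 0.86 = (116.84, 118.56)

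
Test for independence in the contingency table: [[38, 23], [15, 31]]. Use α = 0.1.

χ² = 9.245. df = 1, critical = 2.706. Reject H₀. Variables are dependent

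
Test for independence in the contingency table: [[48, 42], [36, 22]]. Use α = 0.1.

χ² = 1.097. df = 1, critical = 2.706. Fail to reject H₀. No evidence of dependence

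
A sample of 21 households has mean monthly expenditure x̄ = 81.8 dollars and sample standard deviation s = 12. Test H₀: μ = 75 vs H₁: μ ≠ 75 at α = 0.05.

t = (x̄ - μ₀)/(s/√n) = (81.8 - 75)/(12/√21) = 2.597. df = 20, critical t = ±2.086. Reject H₀.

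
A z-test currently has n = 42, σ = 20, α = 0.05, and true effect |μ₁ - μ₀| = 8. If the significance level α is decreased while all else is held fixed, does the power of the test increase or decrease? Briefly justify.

Power decreases: a smaller α raises the critical value, so less of the H₁ sampling distribution falls in the rejection region.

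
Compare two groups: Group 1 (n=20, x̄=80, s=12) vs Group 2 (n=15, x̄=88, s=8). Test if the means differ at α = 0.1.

Pooled sp = 10.49. t = -2.233, df = 33. Critical t = ±1.692. Reject H₀.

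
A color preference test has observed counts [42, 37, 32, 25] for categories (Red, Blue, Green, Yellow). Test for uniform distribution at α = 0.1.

Expected = 34 each. χ² = Σ(O-E)²/E = 4.647. df = 3, critical value = 6.251. Fail to reject H₀.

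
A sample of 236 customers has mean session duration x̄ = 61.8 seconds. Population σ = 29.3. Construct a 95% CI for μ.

CI = x̄ ± z*(σ/√n) = 61.8 ± 1.96(29.3/√236) = 61.8 ± 3.74 = (58.06, 65.54)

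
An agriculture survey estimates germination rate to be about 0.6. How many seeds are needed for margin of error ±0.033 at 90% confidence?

n = z²p(1-p)/E² = 1.645²×0.6×0.4/0.033² = 596.4 → n = 597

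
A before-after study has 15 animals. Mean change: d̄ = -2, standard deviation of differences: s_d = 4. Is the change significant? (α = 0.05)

t = d̄/(s_d/√n) = -2/(4/√15) = -1.936. df = 14, critical t = ±2.145. Fail to reject H₀.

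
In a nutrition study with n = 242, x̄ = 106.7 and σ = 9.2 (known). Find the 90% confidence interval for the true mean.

CI = x̄ ± z*(σ/√n) = 106.7 ± 1.645(9.2/√242) = 106.7 ± 0.97 = (105.73, 107.67)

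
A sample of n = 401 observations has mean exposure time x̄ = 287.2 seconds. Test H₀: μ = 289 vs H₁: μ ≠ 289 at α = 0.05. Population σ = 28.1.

z = (x̄ - μ₀)/(σ/√n) = (287.2 - 289)/(28.1/√401) = -1.283. Critical value: ±1.96. Since |-1.283| ≤ 1.96, Fail to reject H₀.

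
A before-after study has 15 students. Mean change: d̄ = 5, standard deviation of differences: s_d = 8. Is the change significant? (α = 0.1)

t = d̄/(s_d/√n) = 5/(8/√15) = 2.421. df = 14, critical t = ±1.761. Reject H₀.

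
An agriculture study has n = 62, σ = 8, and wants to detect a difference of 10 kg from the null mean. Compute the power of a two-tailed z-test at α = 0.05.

SE = σ/√n = 8/√62 = 1.016. Non-centrality λ = d/SE = 10/1.016 = 9.843. Power ≈ Φ(λ - z_{α/2}) = Φ(9.843 - 1.96) = Φ(7.883) = 1.0.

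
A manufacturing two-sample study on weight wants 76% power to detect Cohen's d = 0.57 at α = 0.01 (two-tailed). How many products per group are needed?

z_{α/2} = 2.576, z_β = Φ⁻¹(0.76) = 0.706. For medium effect (d = 0.57): n per group = 2(z_{α/2} + z_β)²/d² = 2(2.576 + 0.706)²/0.57² = 66.3 → 67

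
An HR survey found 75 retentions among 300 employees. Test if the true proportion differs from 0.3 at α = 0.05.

p̂ = 0.25, p₀ = 0.3. z = (p̂ - p₀)/√(p₀(1-p₀)/n) = -1.89. Critical: ±1.96. Fail to reject H₀.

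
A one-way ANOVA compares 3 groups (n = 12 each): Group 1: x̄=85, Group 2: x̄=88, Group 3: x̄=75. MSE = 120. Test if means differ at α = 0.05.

Grand mean = 82.67. SS_between = 1112.0, MS_between = 556.0. F = 4.633, F_crit ≈ 3.285. Reject H₀.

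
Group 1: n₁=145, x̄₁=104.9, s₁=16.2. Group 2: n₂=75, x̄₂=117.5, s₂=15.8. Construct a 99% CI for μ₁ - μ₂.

Difference = -12.6. SE = √(16.2²/145 + 15.8²/75) = 2.267. CI = (-18.44, -6.76)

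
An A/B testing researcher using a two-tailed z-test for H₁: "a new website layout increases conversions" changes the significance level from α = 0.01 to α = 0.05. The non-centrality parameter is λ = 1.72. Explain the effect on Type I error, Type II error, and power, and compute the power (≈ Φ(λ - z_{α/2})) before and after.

Increasing α from 0.01 to 0.05:
• Type I error rate increases (α is the Type I rate by definition).
• Critical value moves from z_{α/2} = 2.576 to 1.96, so power = Φ(λ - z_{α/2}) goes from Φ(1.72 - 2.576) = 0.196 to Φ(1.72 - 1.96) = 0.405.
• Type II error rate β = 1 - power therefore decreases (0.804 → 0.595).
Appropriate when false negatives are costly — here, discarding a layout that would have improved conversions — lost revenue.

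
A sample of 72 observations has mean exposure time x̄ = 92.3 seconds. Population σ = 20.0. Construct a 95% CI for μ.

CI = x̄ ± z*(σ/√n) = 92.3 ± 1.96(20.0/√72) = 92.3 ± 4.62 = (87.68, 96.92)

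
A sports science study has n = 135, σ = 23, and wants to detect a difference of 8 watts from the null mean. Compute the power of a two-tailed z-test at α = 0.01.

SE = σ/√n = 23/√135 = 1.98. Non-centrality λ = d/SE = 8/1.98 = 4.041. Power ≈ Φ(λ - z_{α/2}) = Φ(4.041 - 2.576) = Φ(1.465) = 0.929.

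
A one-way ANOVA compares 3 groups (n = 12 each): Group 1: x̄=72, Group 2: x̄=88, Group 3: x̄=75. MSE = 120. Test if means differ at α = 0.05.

Grand mean = 78.33. SS_between = 1736.0, MS_between = 868.0. F = 7.233, F_crit ≈ 3.285. Reject H₀.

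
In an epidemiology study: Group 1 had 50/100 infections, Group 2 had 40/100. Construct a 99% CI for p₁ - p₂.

p̂₁ = 0.5, p̂₂ = 0.4. Difference = 0.1. CI = (-0.08, 0.28)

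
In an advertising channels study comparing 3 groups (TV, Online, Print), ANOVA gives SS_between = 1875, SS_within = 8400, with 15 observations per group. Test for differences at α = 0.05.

df_between = 2, df_within = 42. F = MS_between/MS_within = 937.5/200.0 = 4.688. F_crit ≈ 3.22. Reject H₀. At least one mean differs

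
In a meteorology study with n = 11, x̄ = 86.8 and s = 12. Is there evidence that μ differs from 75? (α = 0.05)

t = (x̄ - μ₀)/(s/√n) = (86.8 - 75)/(12/√11) = 3.261. df = 10, critical t = ±2.228. Reject H₀.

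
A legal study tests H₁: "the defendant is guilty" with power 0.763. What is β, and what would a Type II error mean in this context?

β = 1 - power = 1 - 0.763 = 0.237. A Type II error is failing to reject H₀ when H₀ is false (false negative) — here, failing to conclude that the defendant is guilty when in fact it is true. Consequence: acquitting a guilty person.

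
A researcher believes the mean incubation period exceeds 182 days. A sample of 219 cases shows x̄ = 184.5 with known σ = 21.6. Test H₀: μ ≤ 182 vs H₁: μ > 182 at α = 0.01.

z = 1.713. Critical value: 2.33. Fail to reject H₀.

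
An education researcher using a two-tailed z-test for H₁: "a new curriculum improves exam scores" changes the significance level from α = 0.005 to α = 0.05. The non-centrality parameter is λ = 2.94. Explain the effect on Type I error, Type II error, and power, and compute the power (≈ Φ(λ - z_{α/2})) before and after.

Increasing α from 0.005 to 0.05:
• Type I error rate increases (α is the Type I rate by definition).
• Critical value moves from z_{α/2} = 2.807 to 1.96, so power = Φ(λ - z_{α/2}) goes from Φ(2.94 - 2.807) = 0.553 to Φ(2.94 - 1.96) = 0.836.
• Type II error rate β = 1 - power therefore decreases (0.447 → 0.164).
Appropriate when false negatives are costly — here, keeping the old curriculum when the new one would have helped students.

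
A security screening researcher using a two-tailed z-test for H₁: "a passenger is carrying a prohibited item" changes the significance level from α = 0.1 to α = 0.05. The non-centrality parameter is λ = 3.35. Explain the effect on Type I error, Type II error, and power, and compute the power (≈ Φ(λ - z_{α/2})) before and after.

Decreasing α from 0.1 to 0.05:
• Type I error rate decreases (α is the Type I rate by definition).
• Critical value moves from z_{α/2} = 1.645 to 1.96, so power = Φ(λ - z_{α/2}) goes from Φ(3.35 - 1.645) = 0.956 to Φ(3.35 - 1.96) = 0.918.
• Type II error rate β = 1 - power therefore increases (0.044 → 0.082).
Appropriate when false positives are costly — here, detaining an innocent passenger — delay and inconvenience.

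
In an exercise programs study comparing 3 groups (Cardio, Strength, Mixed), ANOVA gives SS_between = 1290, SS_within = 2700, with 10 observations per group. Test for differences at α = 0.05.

df_between = 2, df_within = 27. F = MS_between/MS_within = 645.0/100.0 = 6.45. F_crit ≈ 3.354. Reject H₀. At least one mean differs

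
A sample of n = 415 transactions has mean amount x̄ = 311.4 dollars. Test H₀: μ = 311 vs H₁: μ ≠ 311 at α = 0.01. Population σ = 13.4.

z = (x̄ - μ₀)/(σ/√n) = (311.4 - 311)/(13.4/√415) = 0.608. Critical value: ±2.576. Since |0.608| ≤ 2.576, Fail to reject H₀.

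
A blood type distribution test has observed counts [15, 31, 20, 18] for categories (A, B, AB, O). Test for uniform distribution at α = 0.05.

Expected = 21 each. χ² = Σ(O-E)²/E = 6.952. df = 3, critical value = 7.815. Fail to reject H₀.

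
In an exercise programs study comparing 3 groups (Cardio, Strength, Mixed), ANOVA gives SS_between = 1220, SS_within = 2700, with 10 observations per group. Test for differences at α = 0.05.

df_between = 2, df_within = 27. F = MS_between/MS_within = 610.0/100.0 = 6.1. F_crit ≈ 3.354. Reject H₀. At least one mean differs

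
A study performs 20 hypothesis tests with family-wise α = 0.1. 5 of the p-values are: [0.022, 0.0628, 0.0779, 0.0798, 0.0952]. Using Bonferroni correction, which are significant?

Bonferroni α = 0.1/20 = 0.005. None of the given p-values are significant.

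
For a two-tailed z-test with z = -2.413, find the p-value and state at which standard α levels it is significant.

p = 2·P(Z > |-2.413|) = 2·(1 - Φ(2.413)) ≈ 0.0158. Significant at α = 0.1; Significant at α = 0.05.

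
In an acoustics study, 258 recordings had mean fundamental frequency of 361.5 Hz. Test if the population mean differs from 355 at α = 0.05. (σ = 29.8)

z = (x̄ - μ₀)/(σ/√n) = (361.5 - 355)/(29.8/√258) = 3.504. Critical value: ±1.96. Since |3.504| > 1.96, Reject H₀.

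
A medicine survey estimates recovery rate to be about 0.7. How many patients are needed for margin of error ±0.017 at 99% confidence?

n = z²p(1-p)/E² = 2.576²×0.7×0.3/0.017² = 4821.8 → n = 4822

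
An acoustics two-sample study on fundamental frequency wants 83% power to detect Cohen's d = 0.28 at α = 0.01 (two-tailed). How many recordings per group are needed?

z_{α/2} = 2.576, z_β = Φ⁻¹(0.83) = 0.954. For small effect (d = 0.28): n per group = 2(z_{α/2} + z_β)²/d² = 2(2.576 + 0.954)²/0.28² = 317.9 → 318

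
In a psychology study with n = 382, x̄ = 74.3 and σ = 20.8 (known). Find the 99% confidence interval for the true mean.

CI = x̄ ± z*(σ/√n) = 74.3 ± 2.576(20.8/√382) = 74.3 ± 2.74 = (71.56, 77.04)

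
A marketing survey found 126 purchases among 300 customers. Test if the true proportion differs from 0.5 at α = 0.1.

p̂ = 0.42, p₀ = 0.5. z = (p̂ - p₀)/√(p₀(1-p₀)/n) = -2.771. Critical: ±1.645. Reject H₀.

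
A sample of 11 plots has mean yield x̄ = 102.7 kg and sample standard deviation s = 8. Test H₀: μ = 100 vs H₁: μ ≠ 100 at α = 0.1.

t = (x̄ - μ₀)/(s/√n) = (102.7 - 100)/(8/√11) = 1.119. df = 10, critical t = ±1.812. Fail to reject H₀.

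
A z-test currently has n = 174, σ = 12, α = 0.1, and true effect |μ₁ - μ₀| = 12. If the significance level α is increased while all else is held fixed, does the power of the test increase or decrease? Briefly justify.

Power increases: a larger α lowers the critical value, so more of the H₁ sampling distribution falls in the rejection region.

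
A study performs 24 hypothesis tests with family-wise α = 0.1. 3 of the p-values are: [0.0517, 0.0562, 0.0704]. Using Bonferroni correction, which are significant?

Bonferroni α = 0.1/24 = 0.00417. None of the given p-values are significant.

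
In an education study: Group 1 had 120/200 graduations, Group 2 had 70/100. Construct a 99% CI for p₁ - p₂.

p̂₁ = 0.6, p̂₂ = 0.7. Difference = -0.1. CI = (-0.248, 0.048)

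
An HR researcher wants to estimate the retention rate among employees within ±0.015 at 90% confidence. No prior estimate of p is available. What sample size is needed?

Conservative approach: use p = 0.5 (maximizes p(1-p) = 0.25). n = z²(0.25)/E² = 1.645²×0.25/0.015² = 3006.7 → n = 3007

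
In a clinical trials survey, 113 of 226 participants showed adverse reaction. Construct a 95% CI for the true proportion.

p̂ = 0.5. CI = p̂ ± z*√(p̂(1-p̂)/n) = (0.435, 0.565)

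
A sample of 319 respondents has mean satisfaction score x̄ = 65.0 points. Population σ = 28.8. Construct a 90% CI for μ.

CI = x̄ ± z*(σ/√n) = 65.0 ± 1.645(28.8/√319) = 65.0 ± 2.65 = (62.35, 67.65)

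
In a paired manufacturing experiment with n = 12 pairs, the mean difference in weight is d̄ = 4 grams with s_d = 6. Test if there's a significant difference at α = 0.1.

t = d̄/(s_d/√n) = 4/(6/√12) = 2.309. df = 11, critical t = ±1.796. Reject H₀.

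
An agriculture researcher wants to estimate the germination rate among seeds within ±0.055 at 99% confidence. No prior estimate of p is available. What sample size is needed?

Conservative approach: use p = 0.5 (maximizes p(1-p) = 0.25). n = z²(0.25)/E² = 2.576²×0.25/0.055² = 548.4 → n = 549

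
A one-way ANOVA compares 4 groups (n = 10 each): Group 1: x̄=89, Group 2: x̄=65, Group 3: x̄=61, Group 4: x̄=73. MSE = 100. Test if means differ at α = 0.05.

Grand mean = 72.0. SS_between = 4600.0, MS_between = 1533.33. F = 15.333, F_crit ≈ 2.866. Reject H₀.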